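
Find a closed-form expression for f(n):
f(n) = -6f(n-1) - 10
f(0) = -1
First-order linear non-homogeneous.
Homogeneous solution: f_h(n) = A·(-6)^n.
Try constant particular solution f_p = K: K = -6K - 10 ⇒ K = - \frac{10}{7}.
General: f(n) = A·(-6)^n - \frac{10}{7}.
Apply f(0) = -1: A - \frac{10}{7} = -1 ⇒ A = \frac{3}{7}.
So f(n) = \frac{3 \left(-6\right)^{n}}{7} - \frac{10}{7}.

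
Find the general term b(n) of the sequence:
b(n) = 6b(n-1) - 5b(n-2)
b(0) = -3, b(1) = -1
Characteristic equation: x² - 6x + 5 = 0, which factors as (x - (1))(x - (5)) = 0.
Roots r₁ = 1, r₂ = 5 (distinct).
General solution: b(n) = A·(1)^n + B·(5)^n.
From b(0) = -3: A + B = -3.
From b(1) = -1: A + 5B = -1.
Solving: A = - \frac{7}{2}, B = \frac{1}{2}.
So b(n) = \frac{5^{n}}{2} - \frac{7}{2}.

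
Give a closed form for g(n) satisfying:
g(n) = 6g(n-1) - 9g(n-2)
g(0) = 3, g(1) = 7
Characteristic equation: x² - 6x + 9 = 0, which is (x - (3))².
Repeated root r = 3.
General solution: g(n) = (A + Bn)·(3)^n.
From g(0) = 3: A = 3.
From g(1) = 7: (A + B)·(3) = 7 ⇒ B = - \frac{2}{3}.
So g(n) = \left(3 - \frac{2 n}{3}\right) \cdot (3)^n.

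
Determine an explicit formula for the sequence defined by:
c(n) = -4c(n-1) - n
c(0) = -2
First-order linear with linear forcing.
Homogeneous solution: c_h(n) = A·(-4)^n.
Try particular c_p(n) = pn + q. Substituting:
  pn + q = -4(p(n-1) + q) - n.
Matching the n-coefficient: p = -4p - 1 ⇒ p = - \frac{1}{5}.
Matching constants: q = 4p - 4q ⇒ q = - \frac{4}{25}.
General: c(n) = A·(-4)^n - \frac{n}{5} - \frac{4}{25}.
Apply c(0) = -2: A - \frac{4}{25} = -2 ⇒ A = - \frac{46}{25}.
So c(n) = - \frac{46 \left(-4\right)^{n}}{25} - \frac{n}{5} - \frac{4}{25}.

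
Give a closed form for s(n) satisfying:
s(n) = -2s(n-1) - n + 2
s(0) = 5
First-order linear with linear forcing.
Homogeneous solution: s_h(n) = A·(-2)^n.
Try particular s_p(n) = pn + q. Substituting:
  pn + q = -2(p(n-1) + q) - n + 2.
Matching the n-coefficient: p = -2p - 1 ⇒ p = - \frac{1}{3}.
Matching constants: q = 2p - 2q + 2 ⇒ q = \frac{4}{9}.
General: s(n) = A·(-2)^n - \frac{n}{3} + \frac{4}{9}.
Apply s(0) = 5: A + \frac{4}{9} = 5 ⇒ A = \frac{41}{9}.
So s(n) = \frac{41 \left(-2\right)^{n}}{9} - \frac{n}{3} + \frac{4}{9}.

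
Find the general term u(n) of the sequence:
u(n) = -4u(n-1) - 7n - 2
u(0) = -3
First-order linear with linear forcing.
Homogeneous solution: u_h(n) = A·(-4)^n.
Try particular u_p(n) = pn + q. Substituting:
  pn + q = -4(p(n-1) + q) - 7n - 2.
Matching the n-coefficient: p = -4p - 7 ⇒ p = - \frac{7}{5}.
Matching constants: q = 4p - 4q - 2 ⇒ q = - \frac{38}{25}.
General: u(n) = A·(-4)^n - \frac{7 n}{5} - \frac{38}{25}.
Apply u(0) = -3: A - \frac{38}{25} = -3 ⇒ A = - \frac{37}{25}.
So u(n) = - \frac{37 \left(-4\right)^{n}}{25} - \frac{7 n}{5} - \frac{38}{25}.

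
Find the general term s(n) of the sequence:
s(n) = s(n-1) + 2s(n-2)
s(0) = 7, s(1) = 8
Characteristic equation: x² - x - 2 = 0, which factors as (x - (2))(x - (-1)) = 0.
Roots r₁ = 2, r₂ = -1 (distinct).
General solution: s(n) = A·(2)^n + B·(-1)^n.
From s(0) = 7: A + B = 7.
From s(1) = 8: 2A - B = 8.
Solving: A = 5, B = 2.
So s(n) = 2 \left(-1\right)^{n} + 5 \cdot 2^{n}.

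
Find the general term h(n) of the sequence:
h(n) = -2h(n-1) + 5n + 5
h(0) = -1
First-order linear with linear forcing.
Homogeneous solution: h_h(n) = A·(-2)^n.
Try particular h_p(n) = pn + q. Substituting:
  pn + q = -2(p(n-1) + q) + 5n + 5.
Matching the n-coefficient: p = -2p + 5 ⇒ p = \frac{5}{3}.
Matching constants: q = 2p - 2q + 5 ⇒ q = \frac{25}{9}.
General: h(n) = A·(-2)^n + \frac{5 n}{3} + \frac{25}{9}.
Apply h(0) = -1: A + \frac{25}{9} = -1 ⇒ A = - \frac{34}{9}.
So h(n) = - \frac{34 \left(-2\right)^{n}}{9} + \frac{5 n}{3} + \frac{25}{9}.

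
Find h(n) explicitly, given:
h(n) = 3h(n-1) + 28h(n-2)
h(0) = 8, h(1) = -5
Characteristic equation: x² - 3x - 28 = 0, which factors as (x - (7))(x - (-4)) = 0.
Roots r₁ = 7, r₂ = -4 (distinct).
General solution: h(n) = A·(7)^n + B·(-4)^n.
From h(0) = 8: A + B = 8.
From h(1) = -5: 7A - 4B = -5.
Solving: A = \frac{27}{11}, B = \frac{61}{11}.
So h(n) = \frac{61 \left(-4\right)^{n}}{11} + \frac{27 \cdot 7^{n}}{11}.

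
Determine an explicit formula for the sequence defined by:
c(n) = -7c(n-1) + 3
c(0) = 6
First-order linear non-homogeneous.
Homogeneous solution: c_h(n) = A·(-7)^n.
Try constant particular solution c_p = K: K = -7K + 3 ⇒ K = \frac{3}{8}.
General: c(n) = A·(-7)^n + \frac{3}{8}.
Apply c(0) = 6: A + \frac{3}{8} = 6 ⇒ A = \frac{45}{8}.
So c(n) = \frac{45 \left(-7\right)^{n}}{8} + \frac{3}{8}.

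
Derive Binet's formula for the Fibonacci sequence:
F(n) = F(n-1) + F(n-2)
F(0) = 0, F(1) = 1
This is the Fibonacci sequence.
Characteristic equation: x² - x - 1 = 0; roots r₁ = \frac{1}{2} + \frac{\sqrt{5}}{2}, r₂ = \frac{1}{2} - \frac{\sqrt{5}}{2}.
General: F(n) = A·r₁^n + B·r₂^n. Solving with F(0)=0, F(1)=1 gives A = \frac{\sqrt{5}}{5}, B = - \frac{\sqrt{5}}{5}.
So F(n) = \frac{2^{- n} \sqrt{5} \left(- \left(1 - \sqrt{5}\right)^{n} + \left(1 + \sqrt{5}\right)^{n}\right)}{5}.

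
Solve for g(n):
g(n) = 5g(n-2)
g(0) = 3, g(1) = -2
Characteristic equation: x² - 5 = 0.
Discriminant Δ = (0)² + 4·(5) = 20.
Roots r₁,₂ = (0 ± √20)/2, so r₁ = \sqrt{5}, r₂ = - \sqrt{5}.
General solution: g(n) = A·r₁^n + B·r₂^n.
From the initial conditions, A + B = 3 and r₁A + r₂B = -2.
Since r₁ - r₂ = √20: A = (-2 - (3)r₂)/√20 = \frac{3}{2} - \frac{\sqrt{5}}{5}, and B = 3 - A = \frac{\sqrt{5}}{5} + \frac{3}{2}.
So g(n) = \left(\frac{3}{2} - \frac{\sqrt{5}}{5}\right)\left(\sqrt{5}\right)^n + \left(\frac{\sqrt{5}}{5} + \frac{3}{2}\right)\left(- \sqrt{5}\right)^n.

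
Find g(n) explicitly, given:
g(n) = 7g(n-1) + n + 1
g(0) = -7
First-order linear with linear forcing.
Homogeneous solution: g_h(n) = A·(7)^n.
Try particular g_p(n) = pn + q. Substituting:
  pn + q = 7(p(n-1) + q) + n + 1.
Matching the n-coefficient: p = 7p + 1 ⇒ p = - \frac{1}{6}.
Matching constants: q = -7p + 7q + 1 ⇒ q = - \frac{13}{36}.
General: g(n) = A·(7)^n - \frac{n}{6} - \frac{13}{36}.
Apply g(0) = -7: A - \frac{13}{36} = -7 ⇒ A = - \frac{239}{36}.
So g(n) = - \frac{239 \cdot 7^{n}}{36} - \frac{n}{6} - \frac{13}{36}.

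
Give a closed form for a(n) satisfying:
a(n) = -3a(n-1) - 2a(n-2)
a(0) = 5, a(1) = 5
Characteristic equation: x² + 3x + 2 = 0, which factors as (x - (-1))(x - (-2)) = 0.
Roots r₁ = -1, r₂ = -2 (distinct).
General solution: a(n) = A·(-1)^n + B·(-2)^n.
From a(0) = 5: A + B = 5.
From a(1) = 5: -A - 2B = 5.
Solving: A = 15, B = -10.
So a(n) = 15 \left(-1\right)^{n} - 10 \left(-2\right)^{n}.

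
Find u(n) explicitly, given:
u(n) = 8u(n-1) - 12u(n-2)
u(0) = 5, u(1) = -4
Characteristic equation: x² - 8x + 12 = 0, which factors as (x - (6))(x - (2)) = 0.
Roots r₁ = 6, r₂ = 2 (distinct).
General solution: u(n) = A·(6)^n + B·(2)^n.
From u(0) = 5: A + B = 5.
From u(1) = -4: 6A + 2B = -4.
Solving: A = - \frac{7}{2}, B = \frac{17}{2}.
So u(n) = \frac{17 \cdot 2^{n}}{2} - \frac{7 \cdot 6^{n}}{2}.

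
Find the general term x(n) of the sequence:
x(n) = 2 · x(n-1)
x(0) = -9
Pure geometric recurrence with ratio 2.
By induction x(n) = x(0) · (2)^n = - 9 \cdot 2^{n}.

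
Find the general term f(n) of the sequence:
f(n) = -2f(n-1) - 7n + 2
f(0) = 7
First-order linear with linear forcing.
Homogeneous solution: f_h(n) = A·(-2)^n.
Try particular f_p(n) = pn + q. Substituting:
  pn + q = -2(p(n-1) + q) - 7n + 2.
Matching the n-coefficient: p = -2p - 7 ⇒ p = - \frac{7}{3}.
Matching constants: q = 2p - 2q + 2 ⇒ q = - \frac{8}{9}.
General: f(n) = A·(-2)^n - \frac{7 n}{3} - \frac{8}{9}.
Apply f(0) = 7: A - \frac{8}{9} = 7 ⇒ A = \frac{71}{9}.
So f(n) = \frac{71 \left(-2\right)^{n}}{9} - \frac{7 n}{3} - \frac{8}{9}.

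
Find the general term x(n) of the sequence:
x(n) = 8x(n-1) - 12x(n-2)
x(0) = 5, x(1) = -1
Characteristic equation: x² - 8x + 12 = 0, which factors as (x - (6))(x - (2)) = 0.
Roots r₁ = 6, r₂ = 2 (distinct).
General solution: x(n) = A·(6)^n + B·(2)^n.
From x(0) = 5: A + B = 5.
From x(1) = -1: 6A + 2B = -1.
Solving: A = - \frac{11}{4}, B = \frac{31}{4}.
So x(n) = \frac{31 \cdot 2^{n}}{4} - \frac{11 \cdot 6^{n}}{4}.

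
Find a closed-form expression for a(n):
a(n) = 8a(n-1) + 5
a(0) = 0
First-order linear non-homogeneous.
Homogeneous solution: a_h(n) = A·(8)^n.
Try constant particular solution a_p = K: K = 8K + 5 ⇒ K = - \frac{5}{7}.
General: a(n) = A·(8)^n - \frac{5}{7}.
Apply a(0) = 0: A - \frac{5}{7} = 0 ⇒ A = \frac{5}{7}.
So a(n) = \frac{5 \cdot 8^{n}}{7} - \frac{5}{7}.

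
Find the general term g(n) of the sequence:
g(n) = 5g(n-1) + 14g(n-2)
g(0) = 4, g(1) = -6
Characteristic equation: x² - 5x - 14 = 0, which factors as (x - (7))(x - (-2)) = 0.
Roots r₁ = 7, r₂ = -2 (distinct).
General solution: g(n) = A·(7)^n + B·(-2)^n.
From g(0) = 4: A + B = 4.
From g(1) = -6: 7A - 2B = -6.
Solving: A = \frac{2}{9}, B = \frac{34}{9}.
So g(n) = \frac{34 \left(-2\right)^{n}}{9} + \frac{2 \cdot 7^{n}}{9}.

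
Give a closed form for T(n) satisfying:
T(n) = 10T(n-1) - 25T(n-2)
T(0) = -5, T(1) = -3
Characteristic equation: x² - 10x + 25 = 0, which is (x - (5))².
Repeated root r = 5.
General solution: T(n) = (A + Bn)·(5)^n.
From T(0) = -5: A = -5.
From T(1) = -3: (A + B)·(5) = -3 ⇒ B = \frac{22}{5}.
So T(n) = \left(\frac{22 n}{5} - 5\right) \cdot (5)^n.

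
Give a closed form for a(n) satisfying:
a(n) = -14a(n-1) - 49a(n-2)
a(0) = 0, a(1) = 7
Characteristic equation: x² + 14x + 49 = 0, which is (x - (-7))².
Repeated root r = -7.
General solution: a(n) = (A + Bn)·(-7)^n.
From a(0) = 0: A = 0.
From a(1) = 7: (A + B)·(-7) = 7 ⇒ B = -1.
So a(n) = \left(- n\right) \cdot (-7)^n.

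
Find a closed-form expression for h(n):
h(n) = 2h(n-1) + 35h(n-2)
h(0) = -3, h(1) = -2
Characteristic equation: x² - 2x - 35 = 0, which factors as (x - (-5))(x - (7)) = 0.
Roots r₁ = -5, r₂ = 7 (distinct).
General solution: h(n) = A·(-5)^n + B·(7)^n.
From h(0) = -3: A + B = -3.
From h(1) = -2: -5A + 7B = -2.
Solving: A = - \frac{19}{12}, B = - \frac{17}{12}.
So h(n) = - \frac{19 \left(-5\right)^{n}}{12} - \frac{17 \cdot 7^{n}}{12}.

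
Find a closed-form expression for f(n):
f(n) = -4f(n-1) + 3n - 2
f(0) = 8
First-order linear with linear forcing.
Homogeneous solution: f_h(n) = A·(-4)^n.
Try particular f_p(n) = pn + q. Substituting:
  pn + q = -4(p(n-1) + q) + 3n - 2.
Matching the n-coefficient: p = -4p + 3 ⇒ p = \frac{3}{5}.
Matching constants: q = 4p - 4q - 2 ⇒ q = \frac{2}{25}.
General: f(n) = A·(-4)^n + \frac{3 n}{5} + \frac{2}{25}.
Apply f(0) = 8: A + \frac{2}{25} = 8 ⇒ A = \frac{198}{25}.
So f(n) = \frac{198 \left(-4\right)^{n}}{25} + \frac{3 n}{5} + \frac{2}{25}.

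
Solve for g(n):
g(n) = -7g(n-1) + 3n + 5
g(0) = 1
First-order linear with linear forcing.
Homogeneous solution: g_h(n) = A·(-7)^n.
Try particular g_p(n) = pn + q. Substituting:
  pn + q = -7(p(n-1) + q) + 3n + 5.
Matching the n-coefficient: p = -7p + 3 ⇒ p = \frac{3}{8}.
Matching constants: q = 7p - 7q + 5 ⇒ q = \frac{61}{64}.
General: g(n) = A·(-7)^n + \frac{3 n}{8} + \frac{61}{64}.
Apply g(0) = 1: A + \frac{61}{64} = 1 ⇒ A = \frac{3}{64}.
So g(n) = \frac{3 \left(-7\right)^{n}}{64} + \frac{3 n}{8} + \frac{61}{64}.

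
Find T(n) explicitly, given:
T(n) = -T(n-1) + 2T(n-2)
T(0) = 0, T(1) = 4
Characteristic equation: x² + x - 2 = 0, which factors as (x - (-2))(x - (1)) = 0.
Roots r₁ = -2, r₂ = 1 (distinct).
General solution: T(n) = A·(-2)^n + B·(1)^n.
From T(0) = 0: A + B = 0.
From T(1) = 4: -2A + B = 4.
Solving: A = - \frac{4}{3}, B = \frac{4}{3}.
So T(n) = \frac{4}{3} - \frac{4 \left(-2\right)^{n}}{3}.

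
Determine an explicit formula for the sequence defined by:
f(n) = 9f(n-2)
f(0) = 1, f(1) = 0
Characteristic equation: x² - 9 = 0, which factors as (x - (-3))(x - (3)) = 0.
Roots r₁ = -3, r₂ = 3 (distinct).
General solution: f(n) = A·(-3)^n + B·(3)^n.
From f(0) = 1: A + B = 1.
From f(1) = 0: -3A + 3B = 0.
Solving: A = \frac{1}{2}, B = \frac{1}{2}.
So f(n) = \frac{\left(-3\right)^{n}}{2} + \frac{3^{n}}{2}.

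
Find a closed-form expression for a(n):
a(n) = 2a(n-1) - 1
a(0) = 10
First-order linear non-homogeneous.
Homogeneous solution: a_h(n) = A·(2)^n.
Try constant particular solution a_p = K: K = 2K - 1 ⇒ K = 1.
General: a(n) = A·(2)^n + 1.
Apply a(0) = 10: A + 1 = 10 ⇒ A = 9.
So a(n) = 9 \cdot 2^{n} + 1.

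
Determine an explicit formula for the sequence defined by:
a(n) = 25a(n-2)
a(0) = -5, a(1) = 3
Characteristic equation: x² - 25 = 0, which factors as (x - (5))(x - (-5)) = 0.
Roots r₁ = 5, r₂ = -5 (distinct).
General solution: a(n) = A·(5)^n + B·(-5)^n.
From a(0) = -5: A + B = -5.
From a(1) = 3: 5A - 5B = 3.
Solving: A = - \frac{11}{5}, B = - \frac{14}{5}.
So a(n) = - \frac{14 \left(-5\right)^{n}}{5} - \frac{11 \cdot 5^{n}}{5}.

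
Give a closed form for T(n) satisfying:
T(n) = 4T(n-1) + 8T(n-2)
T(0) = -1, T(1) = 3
Characteristic equation: x² - 4x - 8 = 0.
Discriminant Δ = (4)² + 4·(8) = 48.
Roots r₁,₂ = (4 ± √48)/2, so r₁ = 2 + 2 \sqrt{3}, r₂ = 2 - 2 \sqrt{3}.
General solution: T(n) = A·r₁^n + B·r₂^n.
From the initial conditions, A + B = -1 and r₁A + r₂B = 3.
Since r₁ - r₂ = √48: A = (3 - (-1)r₂)/√48 = - \frac{1}{2} + \frac{5 \sqrt{3}}{12}, and B = -1 - A = - \frac{5 \sqrt{3}}{12} - \frac{1}{2}.
So T(n) = \left(- \frac{1}{2} + \frac{5 \sqrt{3}}{12}\right)\left(2 + 2 \sqrt{3}\right)^n + \left(- \frac{5 \sqrt{3}}{12} - \frac{1}{2}\right)\left(2 - 2 \sqrt{3}\right)^n.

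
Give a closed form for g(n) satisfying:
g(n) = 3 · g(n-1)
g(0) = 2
Pure geometric recurrence with ratio 3.
By induction g(n) = g(0) · (3)^n = 2 \cdot 3^{n}.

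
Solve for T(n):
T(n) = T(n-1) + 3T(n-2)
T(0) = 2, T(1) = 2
Characteristic equation: x² - x - 3 = 0.
Discriminant Δ = (1)² + 4·(3) = 13.
Roots r₁,₂ = (1 ± √13)/2, so r₁ = \frac{1}{2} + \frac{\sqrt{13}}{2}, r₂ = \frac{1}{2} - \frac{\sqrt{13}}{2}.
General solution: T(n) = A·r₁^n + B·r₂^n.
From the initial conditions, A + B = 2 and r₁A + r₂B = 2.
Since r₁ - r₂ = √13: A = (2 - (2)r₂)/√13 = \frac{\sqrt{13}}{13} + 1, and B = 2 - A = 1 - \frac{\sqrt{13}}{13}.
So T(n) = \left(\frac{\sqrt{13}}{13} + 1\right)\left(\frac{1}{2} + \frac{\sqrt{13}}{2}\right)^n + \left(1 - \frac{\sqrt{13}}{13}\right)\left(\frac{1}{2} - \frac{\sqrt{13}}{2}\right)^n.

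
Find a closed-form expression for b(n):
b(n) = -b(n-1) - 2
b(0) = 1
First-order linear non-homogeneous.
Homogeneous solution: b_h(n) = A·(-1)^n.
Try constant particular solution b_p = K: K = -K - 2 ⇒ K = -1.
General: b(n) = A·(-1)^n - 1.
Apply b(0) = 1: A - 1 = 1 ⇒ A = 2.
So b(n) = 2 \left(-1\right)^{n} - 1.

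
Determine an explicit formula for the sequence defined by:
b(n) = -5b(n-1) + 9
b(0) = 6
First-order linear non-homogeneous.
Homogeneous solution: b_h(n) = A·(-5)^n.
Try constant particular solution b_p = K: K = -5K + 9 ⇒ K = \frac{3}{2}.
General: b(n) = A·(-5)^n + \frac{3}{2}.
Apply b(0) = 6: A + \frac{3}{2} = 6 ⇒ A = \frac{9}{2}.
So b(n) = \frac{9 \left(-5\right)^{n}}{2} + \frac{3}{2}.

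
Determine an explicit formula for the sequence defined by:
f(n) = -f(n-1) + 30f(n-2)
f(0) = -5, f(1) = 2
Characteristic equation: x² + x - 30 = 0, which factors as (x - (-6))(x - (5)) = 0.
Roots r₁ = -6, r₂ = 5 (distinct).
General solution: f(n) = A·(-6)^n + B·(5)^n.
From f(0) = -5: A + B = -5.
From f(1) = 2: -6A + 5B = 2.
Solving: A = - \frac{27}{11}, B = - \frac{28}{11}.
So f(n) = - \frac{27 \left(-6\right)^{n}}{11} - \frac{28 \cdot 5^{n}}{11}.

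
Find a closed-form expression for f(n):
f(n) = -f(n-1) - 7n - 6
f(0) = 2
First-order linear with linear forcing.
Homogeneous solution: f_h(n) = A·(-1)^n.
Try particular f_p(n) = pn + q. Substituting:
  pn + q = -(p(n-1) + q) - 7n - 6.
Matching the n-coefficient: p = -p - 7 ⇒ p = - \frac{7}{2}.
Matching constants: q = p - q - 6 ⇒ q = - \frac{19}{4}.
General: f(n) = A·(-1)^n - \frac{7 n}{2} - \frac{19}{4}.
Apply f(0) = 2: A - \frac{19}{4} = 2 ⇒ A = \frac{27}{4}.
So f(n) = \frac{27 \left(-1\right)^{n}}{4} - \frac{7 n}{2} - \frac{19}{4}.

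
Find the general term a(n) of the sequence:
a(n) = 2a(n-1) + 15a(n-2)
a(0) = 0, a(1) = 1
Characteristic equation: x² - 2x - 15 = 0, which factors as (x - (-3))(x - (5)) = 0.
Roots r₁ = -3, r₂ = 5 (distinct).
General solution: a(n) = A·(-3)^n + B·(5)^n.
From a(0) = 0: A + B = 0.
From a(1) = 1: -3A + 5B = 1.
Solving: A = - \frac{1}{8}, B = \frac{1}{8}.
So a(n) = - \frac{\left(-3\right)^{n}}{8} + \frac{5^{n}}{8}.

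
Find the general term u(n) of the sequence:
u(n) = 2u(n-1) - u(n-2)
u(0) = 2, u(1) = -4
Characteristic equation: x² - 2x + 1 = 0, which is (x - (1))².
Repeated root r = 1.
General solution: u(n) = (A + Bn)·(1)^n.
From u(0) = 2: A = 2.
From u(1) = -4: (A + B)·(1) = -4 ⇒ B = -6.
So u(n) = \left(2 - 6 n\right) \cdot (1)^n.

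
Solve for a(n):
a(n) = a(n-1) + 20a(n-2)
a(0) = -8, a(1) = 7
Characteristic equation: x² - x - 20 = 0, which factors as (x - (5))(x - (-4)) = 0.
Roots r₁ = 5, r₂ = -4 (distinct).
General solution: a(n) = A·(5)^n + B·(-4)^n.
From a(0) = -8: A + B = -8.
From a(1) = 7: 5A - 4B = 7.
Solving: A = - \frac{25}{9}, B = - \frac{47}{9}.
So a(n) = - \frac{47 \left(-4\right)^{n}}{9} - \frac{25 \cdot 5^{n}}{9}.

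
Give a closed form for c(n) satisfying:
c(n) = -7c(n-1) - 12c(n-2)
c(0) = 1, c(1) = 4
Characteristic equation: x² + 7x + 12 = 0, which factors as (x - (-3))(x - (-4)) = 0.
Roots r₁ = -3, r₂ = -4 (distinct).
General solution: c(n) = A·(-3)^n + B·(-4)^n.
From c(0) = 1: A + B = 1.
From c(1) = 4: -3A - 4B = 4.
Solving: A = 8, B = -7.
So c(n) = 8 \left(-3\right)^{n} - 7 \left(-4\right)^{n}.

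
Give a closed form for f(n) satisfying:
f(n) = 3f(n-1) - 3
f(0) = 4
First-order linear non-homogeneous.
Homogeneous solution: f_h(n) = A·(3)^n.
Try constant particular solution f_p = K: K = 3K - 3 ⇒ K = \frac{3}{2}.
General: f(n) = A·(3)^n + \frac{3}{2}.
Apply f(0) = 4: A + \frac{3}{2} = 4 ⇒ A = \frac{5}{2}.
So f(n) = \frac{5 \cdot 3^{n}}{2} + \frac{3}{2}.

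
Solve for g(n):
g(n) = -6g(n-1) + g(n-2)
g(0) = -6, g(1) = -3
Characteristic equation: x² + 6x - 1 = 0.
Discriminant Δ = (-6)² + 4·(1) = 40.
Roots r₁,₂ = (-6 ± √40)/2, so r₁ = -3 + \sqrt{10}, r₂ = - \sqrt{10} - 3.
General solution: g(n) = A·r₁^n + B·r₂^n.
From the initial conditions, A + B = -6 and r₁A + r₂B = -3.
Since r₁ - r₂ = √40: A = (-3 - (-6)r₂)/√40 = - \frac{21 \sqrt{10}}{20} - 3, and B = -6 - A = -3 + \frac{21 \sqrt{10}}{20}.
So g(n) = \left(- \frac{21 \sqrt{10}}{20} - 3\right)\left(-3 + \sqrt{10}\right)^n + \left(-3 + \frac{21 \sqrt{10}}{20}\right)\left(- \sqrt{10} - 3\right)^n.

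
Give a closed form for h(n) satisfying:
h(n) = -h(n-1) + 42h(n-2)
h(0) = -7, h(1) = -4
Characteristic equation: x² + x - 42 = 0, which factors as (x - (-7))(x - (6)) = 0.
Roots r₁ = -7, r₂ = 6 (distinct).
General solution: h(n) = A·(-7)^n + B·(6)^n.
From h(0) = -7: A + B = -7.
From h(1) = -4: -7A + 6B = -4.
Solving: A = - \frac{38}{13}, B = - \frac{53}{13}.
So h(n) = - \frac{38 \left(-7\right)^{n}}{13} - \frac{53 \cdot 6^{n}}{13}.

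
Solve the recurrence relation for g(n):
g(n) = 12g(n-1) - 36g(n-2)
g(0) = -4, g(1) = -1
Characteristic equation: x² - 12x + 36 = 0, which is (x - (6))².
Repeated root r = 6.
General solution: g(n) = (A + Bn)·(6)^n.
From g(0) = -4: A = -4.
From g(1) = -1: (A + B)·(6) = -1 ⇒ B = \frac{23}{6}.
So g(n) = \left(\frac{23 n}{6} - 4\right) \cdot (6)^n.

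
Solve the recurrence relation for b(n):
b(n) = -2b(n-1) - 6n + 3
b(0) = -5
First-order linear with linear forcing.
Homogeneous solution: b_h(n) = A·(-2)^n.
Try particular b_p(n) = pn + q. Substituting:
  pn + q = -2(p(n-1) + q) - 6n + 3.
Matching the n-coefficient: p = -2p - 6 ⇒ p = -2.
Matching constants: q = 2p - 2q + 3 ⇒ q = - \frac{1}{3}.
General: b(n) = A·(-2)^n - 2 n - \frac{1}{3}.
Apply b(0) = -5: A - \frac{1}{3} = -5 ⇒ A = - \frac{14}{3}.
So b(n) = - \frac{14 \left(-2\right)^{n}}{3} - 2 n - \frac{1}{3}.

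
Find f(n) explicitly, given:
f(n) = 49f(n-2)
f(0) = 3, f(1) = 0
Characteristic equation: x² - 49 = 0, which factors as (x - (7))(x - (-7)) = 0.
Roots r₁ = 7, r₂ = -7 (distinct).
General solution: f(n) = A·(7)^n + B·(-7)^n.
From f(0) = 3: A + B = 3.
From f(1) = 0: 7A - 7B = 0.
Solving: A = \frac{3}{2}, B = \frac{3}{2}.
So f(n) = \frac{3 \left(-7\right)^{n}}{2} + \frac{3 \cdot 7^{n}}{2}.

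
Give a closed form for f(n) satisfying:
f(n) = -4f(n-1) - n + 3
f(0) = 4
First-order linear with linear forcing.
Homogeneous solution: f_h(n) = A·(-4)^n.
Try particular f_p(n) = pn + q. Substituting:
  pn + q = -4(p(n-1) + q) - n + 3.
Matching the n-coefficient: p = -4p - 1 ⇒ p = - \frac{1}{5}.
Matching constants: q = 4p - 4q + 3 ⇒ q = \frac{11}{25}.
General: f(n) = A·(-4)^n - \frac{n}{5} + \frac{11}{25}.
Apply f(0) = 4: A + \frac{11}{25} = 4 ⇒ A = \frac{89}{25}.
So f(n) = \frac{89 \left(-4\right)^{n}}{25} - \frac{n}{5} + \frac{11}{25}.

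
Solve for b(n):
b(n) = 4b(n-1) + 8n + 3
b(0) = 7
First-order linear with linear forcing.
Homogeneous solution: b_h(n) = A·(4)^n.
Try particular b_p(n) = pn + q. Substituting:
  pn + q = 4(p(n-1) + q) + 8n + 3.
Matching the n-coefficient: p = 4p + 8 ⇒ p = - \frac{8}{3}.
Matching constants: q = -4p + 4q + 3 ⇒ q = - \frac{41}{9}.
General: b(n) = A·(4)^n - \frac{8 n}{3} - \frac{41}{9}.
Apply b(0) = 7: A - \frac{41}{9} = 7 ⇒ A = \frac{104}{9}.
So b(n) = \frac{104 \cdot 4^{n}}{9} - \frac{8 n}{3} - \frac{41}{9}.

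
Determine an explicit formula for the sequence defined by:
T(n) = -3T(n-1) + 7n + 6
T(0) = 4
First-order linear with linear forcing.
Homogeneous solution: T_h(n) = A·(-3)^n.
Try particular T_p(n) = pn + q. Substituting:
  pn + q = -3(p(n-1) + q) + 7n + 6.
Matching the n-coefficient: p = -3p + 7 ⇒ p = \frac{7}{4}.
Matching constants: q = 3p - 3q + 6 ⇒ q = \frac{45}{16}.
General: T(n) = A·(-3)^n + \frac{7 n}{4} + \frac{45}{16}.
Apply T(0) = 4: A + \frac{45}{16} = 4 ⇒ A = \frac{19}{16}.
So T(n) = \frac{19 \left(-3\right)^{n}}{16} + \frac{7 n}{4} + \frac{45}{16}.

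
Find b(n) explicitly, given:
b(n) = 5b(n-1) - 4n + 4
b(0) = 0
First-order linear with linear forcing.
Homogeneous solution: b_h(n) = A·(5)^n.
Try particular b_p(n) = pn + q. Substituting:
  pn + q = 5(p(n-1) + q) - 4n + 4.
Matching the n-coefficient: p = 5p - 4 ⇒ p = 1.
Matching constants: q = -5p + 5q + 4 ⇒ q = \frac{1}{4}.
General: b(n) = A·(5)^n + n + \frac{1}{4}.
Apply b(0) = 0: A + \frac{1}{4} = 0 ⇒ A = - \frac{1}{4}.
So b(n) = - \frac{5^{n}}{4} + n + \frac{1}{4}.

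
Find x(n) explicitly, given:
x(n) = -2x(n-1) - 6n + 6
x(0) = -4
First-order linear with linear forcing.
Homogeneous solution: x_h(n) = A·(-2)^n.
Try particular x_p(n) = pn + q. Substituting:
  pn + q = -2(p(n-1) + q) - 6n + 6.
Matching the n-coefficient: p = -2p - 6 ⇒ p = -2.
Matching constants: q = 2p - 2q + 6 ⇒ q = \frac{2}{3}.
General: x(n) = A·(-2)^n - 2 n + \frac{2}{3}.
Apply x(0) = -4: A + \frac{2}{3} = -4 ⇒ A = - \frac{14}{3}.
So x(n) = - \frac{14 \left(-2\right)^{n}}{3} - 2 n + \frac{2}{3}.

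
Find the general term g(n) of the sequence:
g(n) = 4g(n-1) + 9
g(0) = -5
First-order linear non-homogeneous.
Homogeneous solution: g_h(n) = A·(4)^n.
Try constant particular solution g_p = K: K = 4K + 9 ⇒ K = -3.
General: g(n) = A·(4)^n - 3.
Apply g(0) = -5: A - 3 = -5 ⇒ A = -2.
So g(n) = - 2 \cdot 4^{n} - 3.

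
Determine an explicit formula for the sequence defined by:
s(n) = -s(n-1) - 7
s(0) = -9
First-order linear non-homogeneous.
Homogeneous solution: s_h(n) = A·(-1)^n.
Try constant particular solution s_p = K: K = -K - 7 ⇒ K = - \frac{7}{2}.
General: s(n) = A·(-1)^n - \frac{7}{2}.
Apply s(0) = -9: A - \frac{7}{2} = -9 ⇒ A = - \frac{11}{2}.
So s(n) = - \frac{11 \left(-1\right)^{n}}{2} - \frac{7}{2}.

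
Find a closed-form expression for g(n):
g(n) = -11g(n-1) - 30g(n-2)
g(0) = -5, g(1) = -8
Characteristic equation: x² + 11x + 30 = 0, which factors as (x - (-5))(x - (-6)) = 0.
Roots r₁ = -5, r₂ = -6 (distinct).
General solution: g(n) = A·(-5)^n + B·(-6)^n.
From g(0) = -5: A + B = -5.
From g(1) = -8: -5A - 6B = -8.
Solving: A = -38, B = 33.
So g(n) = - 38 \left(-5\right)^{n} + 33 \left(-6\right)^{n}.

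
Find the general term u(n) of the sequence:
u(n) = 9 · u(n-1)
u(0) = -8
Pure geometric recurrence with ratio 9.
By induction u(n) = u(0) · (9)^n = - 8 \cdot 9^{n}.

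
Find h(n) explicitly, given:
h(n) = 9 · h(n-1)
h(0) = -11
Pure geometric recurrence with ratio 9.
By induction h(n) = h(0) · (9)^n = - 11 \cdot 9^{n}.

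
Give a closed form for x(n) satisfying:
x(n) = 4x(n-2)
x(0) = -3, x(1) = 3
Characteristic equation: x² - 4 = 0, which factors as (x - (-2))(x - (2)) = 0.
Roots r₁ = -2, r₂ = 2 (distinct).
General solution: x(n) = A·(-2)^n + B·(2)^n.
From x(0) = -3: A + B = -3.
From x(1) = 3: -2A + 2B = 3.
Solving: A = - \frac{9}{4}, B = - \frac{3}{4}.
So x(n) = - \frac{9 \left(-2\right)^{n}}{4} - \frac{3 \cdot 2^{n}}{4}.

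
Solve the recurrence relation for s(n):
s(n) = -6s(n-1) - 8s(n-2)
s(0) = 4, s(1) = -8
Characteristic equation: x² + 6x + 8 = 0, which factors as (x - (-2))(x - (-4)) = 0.
Roots r₁ = -2, r₂ = -4 (distinct).
General solution: s(n) = A·(-2)^n + B·(-4)^n.
From s(0) = 4: A + B = 4.
From s(1) = -8: -2A - 4B = -8.
Solving: A = 4, B = 0.
So s(n) = 4 \left(-2\right)^{n}.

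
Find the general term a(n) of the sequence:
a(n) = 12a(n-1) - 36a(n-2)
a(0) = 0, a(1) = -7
Characteristic equation: x² - 12x + 36 = 0, which is (x - (6))².
Repeated root r = 6.
General solution: a(n) = (A + Bn)·(6)^n.
From a(0) = 0: A = 0.
From a(1) = -7: (A + B)·(6) = -7 ⇒ B = - \frac{7}{6}.
So a(n) = \left(- \frac{7 n}{6}\right) \cdot (6)^n.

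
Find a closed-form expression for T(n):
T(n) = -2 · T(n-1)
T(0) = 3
Pure geometric recurrence with ratio -2.
By induction T(n) = T(0) · (-2)^n = 3 \left(-2\right)^{n}.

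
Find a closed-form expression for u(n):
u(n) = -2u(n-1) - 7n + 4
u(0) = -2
First-order linear with linear forcing.
Homogeneous solution: u_h(n) = A·(-2)^n.
Try particular u_p(n) = pn + q. Substituting:
  pn + q = -2(p(n-1) + q) - 7n + 4.
Matching the n-coefficient: p = -2p - 7 ⇒ p = - \frac{7}{3}.
Matching constants: q = 2p - 2q + 4 ⇒ q = - \frac{2}{9}.
General: u(n) = A·(-2)^n - \frac{7 n}{3} - \frac{2}{9}.
Apply u(0) = -2: A - \frac{2}{9} = -2 ⇒ A = - \frac{16}{9}.
So u(n) = - \frac{16 \left(-2\right)^{n}}{9} - \frac{7 n}{3} - \frac{2}{9}.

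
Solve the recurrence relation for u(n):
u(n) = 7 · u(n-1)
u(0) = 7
Pure geometric recurrence with ratio 7.
By induction u(n) = u(0) · (7)^n = 7 \cdot 7^{n}.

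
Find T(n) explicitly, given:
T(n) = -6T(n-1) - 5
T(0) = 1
First-order linear non-homogeneous.
Homogeneous solution: T_h(n) = A·(-6)^n.
Try constant particular solution T_p = K: K = -6K - 5 ⇒ K = - \frac{5}{7}.
General: T(n) = A·(-6)^n - \frac{5}{7}.
Apply T(0) = 1: A - \frac{5}{7} = 1 ⇒ A = \frac{12}{7}.
So T(n) = \frac{12 \left(-6\right)^{n}}{7} - \frac{5}{7}.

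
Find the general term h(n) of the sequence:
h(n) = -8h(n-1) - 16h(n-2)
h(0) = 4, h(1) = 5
Characteristic equation: x² + 8x + 16 = 0, which is (x - (-4))².
Repeated root r = -4.
General solution: h(n) = (A + Bn)·(-4)^n.
From h(0) = 4: A = 4.
From h(1) = 5: (A + B)·(-4) = 5 ⇒ B = - \frac{21}{4}.
So h(n) = \left(4 - \frac{21 n}{4}\right) \cdot (-4)^n.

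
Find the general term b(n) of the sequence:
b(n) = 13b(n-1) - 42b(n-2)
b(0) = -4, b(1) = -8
Characteristic equation: x² - 13x + 42 = 0, which factors as (x - (7))(x - (6)) = 0.
Roots r₁ = 7, r₂ = 6 (distinct).
General solution: b(n) = A·(7)^n + B·(6)^n.
From b(0) = -4: A + B = -4.
From b(1) = -8: 7A + 6B = -8.
Solving: A = 16, B = -20.
So b(n) = - 20 \cdot 6^{n} + 16 \cdot 7^{n}.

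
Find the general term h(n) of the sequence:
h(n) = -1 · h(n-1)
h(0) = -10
Pure geometric recurrence with ratio -1.
By induction h(n) = h(0) · (-1)^n = - 10 \left(-1\right)^{n}.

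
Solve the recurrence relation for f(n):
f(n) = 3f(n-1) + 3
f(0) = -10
First-order linear non-homogeneous.
Homogeneous solution: f_h(n) = A·(3)^n.
Try constant particular solution f_p = K: K = 3K + 3 ⇒ K = - \frac{3}{2}.
General: f(n) = A·(3)^n - \frac{3}{2}.
Apply f(0) = -10: A - \frac{3}{2} = -10 ⇒ A = - \frac{17}{2}.
So f(n) = - \frac{17 \cdot 3^{n}}{2} - \frac{3}{2}.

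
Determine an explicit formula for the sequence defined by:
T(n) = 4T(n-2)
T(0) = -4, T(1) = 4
Characteristic equation: x² - 4 = 0, which factors as (x - (-2))(x - (2)) = 0.
Roots r₁ = -2, r₂ = 2 (distinct).
General solution: T(n) = A·(-2)^n + B·(2)^n.
From T(0) = -4: A + B = -4.
From T(1) = 4: -2A + 2B = 4.
Solving: A = -3, B = -1.
So T(n) = - 3 \left(-2\right)^{n} - 2^{n}.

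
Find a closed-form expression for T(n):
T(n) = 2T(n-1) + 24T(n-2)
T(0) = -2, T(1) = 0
Characteristic equation: x² - 2x - 24 = 0, which factors as (x - (6))(x - (-4)) = 0.
Roots r₁ = 6, r₂ = -4 (distinct).
General solution: T(n) = A·(6)^n + B·(-4)^n.
From T(0) = -2: A + B = -2.
From T(1) = 0: 6A - 4B = 0.
Solving: A = - \frac{4}{5}, B = - \frac{6}{5}.
So T(n) = - \frac{6 \left(-4\right)^{n}}{5} - \frac{4 \cdot 6^{n}}{5}.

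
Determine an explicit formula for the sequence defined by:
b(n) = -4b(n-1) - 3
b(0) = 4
First-order linear non-homogeneous.
Homogeneous solution: b_h(n) = A·(-4)^n.
Try constant particular solution b_p = K: K = -4K - 3 ⇒ K = - \frac{3}{5}.
General: b(n) = A·(-4)^n - \frac{3}{5}.
Apply b(0) = 4: A - \frac{3}{5} = 4 ⇒ A = \frac{23}{5}.
So b(n) = \frac{23 \left(-4\right)^{n}}{5} - \frac{3}{5}.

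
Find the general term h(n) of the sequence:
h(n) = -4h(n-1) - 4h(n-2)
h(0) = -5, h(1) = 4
Characteristic equation: x² + 4x + 4 = 0, which is (x - (-2))².
Repeated root r = -2.
General solution: h(n) = (A + Bn)·(-2)^n.
From h(0) = -5: A = -5.
From h(1) = 4: (A + B)·(-2) = 4 ⇒ B = 3.
So h(n) = \left(3 n - 5\right) \cdot (-2)^n.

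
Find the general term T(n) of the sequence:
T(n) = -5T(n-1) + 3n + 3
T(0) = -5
First-order linear with linear forcing.
Homogeneous solution: T_h(n) = A·(-5)^n.
Try particular T_p(n) = pn + q. Substituting:
  pn + q = -5(p(n-1) + q) + 3n + 3.
Matching the n-coefficient: p = -5p + 3 ⇒ p = \frac{1}{2}.
Matching constants: q = 5p - 5q + 3 ⇒ q = \frac{11}{12}.
General: T(n) = A·(-5)^n + \frac{n}{2} + \frac{11}{12}.
Apply T(0) = -5: A + \frac{11}{12} = -5 ⇒ A = - \frac{71}{12}.
So T(n) = - \frac{71 \left(-5\right)^{n}}{12} + \frac{n}{2} + \frac{11}{12}.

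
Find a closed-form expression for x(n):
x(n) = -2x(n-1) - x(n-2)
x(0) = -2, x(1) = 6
Characteristic equation: x² + 2x + 1 = 0, which is (x - (-1))².
Repeated root r = -1.
General solution: x(n) = (A + Bn)·(-1)^n.
From x(0) = -2: A = -2.
From x(1) = 6: (A + B)·(-1) = 6 ⇒ B = -4.
So x(n) = \left(- 4 n - 2\right) \cdot (-1)^n.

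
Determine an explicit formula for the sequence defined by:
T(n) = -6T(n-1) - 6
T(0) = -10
First-order linear non-homogeneous.
Homogeneous solution: T_h(n) = A·(-6)^n.
Try constant particular solution T_p = K: K = -6K - 6 ⇒ K = - \frac{6}{7}.
General: T(n) = A·(-6)^n - \frac{6}{7}.
Apply T(0) = -10: A - \frac{6}{7} = -10 ⇒ A = - \frac{64}{7}.
So T(n) = - \frac{64 \left(-6\right)^{n}}{7} - \frac{6}{7}.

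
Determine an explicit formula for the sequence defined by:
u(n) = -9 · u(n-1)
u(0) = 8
Pure geometric recurrence with ratio -9.
By induction u(n) = u(0) · (-9)^n = 8 \left(-9\right)^{n}.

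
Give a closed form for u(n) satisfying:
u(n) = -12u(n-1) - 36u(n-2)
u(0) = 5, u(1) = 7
Characteristic equation: x² + 12x + 36 = 0, which is (x - (-6))².
Repeated root r = -6.
General solution: u(n) = (A + Bn)·(-6)^n.
From u(0) = 5: A = 5.
From u(1) = 7: (A + B)·(-6) = 7 ⇒ B = - \frac{37}{6}.
So u(n) = \left(5 - \frac{37 n}{6}\right) \cdot (-6)^n.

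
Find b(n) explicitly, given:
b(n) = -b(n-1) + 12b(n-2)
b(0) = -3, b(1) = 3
Characteristic equation: x² + x - 12 = 0, which factors as (x - (-4))(x - (3)) = 0.
Roots r₁ = -4, r₂ = 3 (distinct).
General solution: b(n) = A·(-4)^n + B·(3)^n.
From b(0) = -3: A + B = -3.
From b(1) = 3: -4A + 3B = 3.
Solving: A = - \frac{12}{7}, B = - \frac{9}{7}.
So b(n) = - \frac{12 \left(-4\right)^{n}}{7} - \frac{9 \cdot 3^{n}}{7}.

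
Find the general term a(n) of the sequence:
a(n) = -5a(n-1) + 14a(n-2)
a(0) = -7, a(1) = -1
Characteristic equation: x² + 5x - 14 = 0, which factors as (x - (-7))(x - (2)) = 0.
Roots r₁ = -7, r₂ = 2 (distinct).
General solution: a(n) = A·(-7)^n + B·(2)^n.
From a(0) = -7: A + B = -7.
From a(1) = -1: -7A + 2B = -1.
Solving: A = - \frac{13}{9}, B = - \frac{50}{9}.
So a(n) = - \frac{13 \left(-7\right)^{n}}{9} - \frac{50 \cdot 2^{n}}{9}.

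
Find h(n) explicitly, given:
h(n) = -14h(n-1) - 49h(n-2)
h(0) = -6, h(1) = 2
Characteristic equation: x² + 14x + 49 = 0, which is (x - (-7))².
Repeated root r = -7.
General solution: h(n) = (A + Bn)·(-7)^n.
From h(0) = -6: A = -6.
From h(1) = 2: (A + B)·(-7) = 2 ⇒ B = \frac{40}{7}.
So h(n) = \left(\frac{40 n}{7} - 6\right) \cdot (-7)^n.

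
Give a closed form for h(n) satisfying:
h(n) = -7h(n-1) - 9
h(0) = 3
First-order linear non-homogeneous.
Homogeneous solution: h_h(n) = A·(-7)^n.
Try constant particular solution h_p = K: K = -7K - 9 ⇒ K = - \frac{9}{8}.
General: h(n) = A·(-7)^n - \frac{9}{8}.
Apply h(0) = 3: A - \frac{9}{8} = 3 ⇒ A = \frac{33}{8}.
So h(n) = \frac{33 \left(-7\right)^{n}}{8} - \frac{9}{8}.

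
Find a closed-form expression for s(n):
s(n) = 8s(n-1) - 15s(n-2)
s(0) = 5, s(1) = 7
Characteristic equation: x² - 8x + 15 = 0, which factors as (x - (5))(x - (3)) = 0.
Roots r₁ = 5, r₂ = 3 (distinct).
General solution: s(n) = A·(5)^n + B·(3)^n.
From s(0) = 5: A + B = 5.
From s(1) = 7: 5A + 3B = 7.
Solving: A = -4, B = 9.
So s(n) = 9 \cdot 3^{n} - 4 \cdot 5^{n}.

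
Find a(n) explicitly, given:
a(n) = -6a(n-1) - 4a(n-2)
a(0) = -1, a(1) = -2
Characteristic equation: x² + 6x + 4 = 0.
Discriminant Δ = (-6)² + 4·(-4) = 20.
Roots r₁,₂ = (-6 ± √20)/2, so r₁ = -3 + \sqrt{5}, r₂ = -3 - \sqrt{5}.
General solution: a(n) = A·r₁^n + B·r₂^n.
From the initial conditions, A + B = -1 and r₁A + r₂B = -2.
Since r₁ - r₂ = √20: A = (-2 - (-1)r₂)/√20 = - \frac{\sqrt{5}}{2} - \frac{1}{2}, and B = -1 - A = - \frac{1}{2} + \frac{\sqrt{5}}{2}.
So a(n) = \left(- \frac{\sqrt{5}}{2} - \frac{1}{2}\right)\left(-3 + \sqrt{5}\right)^n + \left(- \frac{1}{2} + \frac{\sqrt{5}}{2}\right)\left(-3 - \sqrt{5}\right)^n.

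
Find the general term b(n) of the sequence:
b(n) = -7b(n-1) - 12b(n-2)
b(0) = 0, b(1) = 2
Characteristic equation: x² + 7x + 12 = 0, which factors as (x - (-3))(x - (-4)) = 0.
Roots r₁ = -3, r₂ = -4 (distinct).
General solution: b(n) = A·(-3)^n + B·(-4)^n.
From b(0) = 0: A + B = 0.
From b(1) = 2: -3A - 4B = 2.
Solving: A = 2, B = -2.
So b(n) = 2 \left(-3\right)^{n} - 2 \left(-4\right)^{n}.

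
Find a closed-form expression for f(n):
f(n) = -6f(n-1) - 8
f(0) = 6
First-order linear non-homogeneous.
Homogeneous solution: f_h(n) = A·(-6)^n.
Try constant particular solution f_p = K: K = -6K - 8 ⇒ K = - \frac{8}{7}.
General: f(n) = A·(-6)^n - \frac{8}{7}.
Apply f(0) = 6: A - \frac{8}{7} = 6 ⇒ A = \frac{50}{7}.
So f(n) = \frac{50 \left(-6\right)^{n}}{7} - \frac{8}{7}.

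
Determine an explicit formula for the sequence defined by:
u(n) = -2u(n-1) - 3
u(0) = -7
First-order linear non-homogeneous.
Homogeneous solution: u_h(n) = A·(-2)^n.
Try constant particular solution u_p = K: K = -2K - 3 ⇒ K = -1.
General: u(n) = A·(-2)^n - 1.
Apply u(0) = -7: A - 1 = -7 ⇒ A = -6.
So u(n) = - 6 \left(-2\right)^{n} - 1.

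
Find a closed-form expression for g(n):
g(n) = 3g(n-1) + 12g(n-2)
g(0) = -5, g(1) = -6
Characteristic equation: x² - 3x - 12 = 0.
Discriminant Δ = (3)² + 4·(12) = 57.
Roots r₁,₂ = (3 ± √57)/2, so r₁ = \frac{3}{2} + \frac{\sqrt{57}}{2}, r₂ = \frac{3}{2} - \frac{\sqrt{57}}{2}.
General solution: g(n) = A·r₁^n + B·r₂^n.
From the initial conditions, A + B = -5 and r₁A + r₂B = -6.
Since r₁ - r₂ = √57: A = (-6 - (-5)r₂)/√57 = - \frac{5}{2} + \frac{\sqrt{57}}{38}, and B = -5 - A = - \frac{5}{2} - \frac{\sqrt{57}}{38}.
So g(n) = \left(- \frac{5}{2} + \frac{\sqrt{57}}{38}\right)\left(\frac{3}{2} + \frac{\sqrt{57}}{2}\right)^n + \left(- \frac{5}{2} - \frac{\sqrt{57}}{38}\right)\left(\frac{3}{2} - \frac{\sqrt{57}}{2}\right)^n.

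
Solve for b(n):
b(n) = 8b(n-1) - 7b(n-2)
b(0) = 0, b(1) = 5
Characteristic equation: x² - 8x + 7 = 0, which factors as (x - (7))(x - (1)) = 0.
Roots r₁ = 7, r₂ = 1 (distinct).
General solution: b(n) = A·(7)^n + B·(1)^n.
From b(0) = 0: A + B = 0.
From b(1) = 5: 7A + B = 5.
Solving: A = \frac{5}{6}, B = - \frac{5}{6}.
So b(n) = \frac{5 \cdot 7^{n}}{6} - \frac{5}{6}.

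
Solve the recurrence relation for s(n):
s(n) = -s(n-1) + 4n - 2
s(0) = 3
First-order linear with linear forcing.
Homogeneous solution: s_h(n) = A·(-1)^n.
Try particular s_p(n) = pn + q. Substituting:
  pn + q = -(p(n-1) + q) + 4n - 2.
Matching the n-coefficient: p = -p + 4 ⇒ p = 2.
Matching constants: q = p - q - 2 ⇒ q = 0.
General: s(n) = A·(-1)^n + 2 n + 0.
Apply s(0) = 3: A + 0 = 3 ⇒ A = 3.
So s(n) = 3 \left(-1\right)^{n} + 2 n.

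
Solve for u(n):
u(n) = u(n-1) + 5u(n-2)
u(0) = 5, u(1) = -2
Characteristic equation: x² - x - 5 = 0.
Discriminant Δ = (1)² + 4·(5) = 21.
Roots r₁,₂ = (1 ± √21)/2, so r₁ = \frac{1}{2} + \frac{\sqrt{21}}{2}, r₂ = \frac{1}{2} - \frac{\sqrt{21}}{2}.
General solution: u(n) = A·r₁^n + B·r₂^n.
From the initial conditions, A + B = 5 and r₁A + r₂B = -2.
Since r₁ - r₂ = √21: A = (-2 - (5)r₂)/√21 = \frac{5}{2} - \frac{3 \sqrt{21}}{14}, and B = 5 - A = \frac{3 \sqrt{21}}{14} + \frac{5}{2}.
So u(n) = \left(\frac{5}{2} - \frac{3 \sqrt{21}}{14}\right)\left(\frac{1}{2} + \frac{\sqrt{21}}{2}\right)^n + \left(\frac{3 \sqrt{21}}{14} + \frac{5}{2}\right)\left(\frac{1}{2} - \frac{\sqrt{21}}{2}\right)^n.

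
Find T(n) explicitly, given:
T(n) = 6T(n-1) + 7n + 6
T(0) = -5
First-order linear with linear forcing.
Homogeneous solution: T_h(n) = A·(6)^n.
Try particular T_p(n) = pn + q. Substituting:
  pn + q = 6(p(n-1) + q) + 7n + 6.
Matching the n-coefficient: p = 6p + 7 ⇒ p = - \frac{7}{5}.
Matching constants: q = -6p + 6q + 6 ⇒ q = - \frac{72}{25}.
General: T(n) = A·(6)^n - \frac{7 n}{5} - \frac{72}{25}.
Apply T(0) = -5: A - \frac{72}{25} = -5 ⇒ A = - \frac{53}{25}.
So T(n) = - \frac{53 \cdot 6^{n}}{25} - \frac{7 n}{5} - \frac{72}{25}.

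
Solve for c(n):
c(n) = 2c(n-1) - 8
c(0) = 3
First-order linear non-homogeneous.
Homogeneous solution: c_h(n) = A·(2)^n.
Try constant particular solution c_p = K: K = 2K - 8 ⇒ K = 8.
General: c(n) = A·(2)^n + 8.
Apply c(0) = 3: A + 8 = 3 ⇒ A = -5.
So c(n) = 8 - 5 \cdot 2^{n}.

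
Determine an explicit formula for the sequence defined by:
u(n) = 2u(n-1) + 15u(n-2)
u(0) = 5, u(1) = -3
Characteristic equation: x² - 2x - 15 = 0, which factors as (x - (5))(x - (-3)) = 0.
Roots r₁ = 5, r₂ = -3 (distinct).
General solution: u(n) = A·(5)^n + B·(-3)^n.
From u(0) = 5: A + B = 5.
From u(1) = -3: 5A - 3B = -3.
Solving: A = \frac{3}{2}, B = \frac{7}{2}.
So u(n) = \frac{7 \left(-3\right)^{n}}{2} + \frac{3 \cdot 5^{n}}{2}.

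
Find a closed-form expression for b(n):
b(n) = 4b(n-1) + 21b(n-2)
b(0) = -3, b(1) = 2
Characteristic equation: x² - 4x - 21 = 0, which factors as (x - (-3))(x - (7)) = 0.
Roots r₁ = -3, r₂ = 7 (distinct).
General solution: b(n) = A·(-3)^n + B·(7)^n.
From b(0) = -3: A + B = -3.
From b(1) = 2: -3A + 7B = 2.
Solving: A = - \frac{23}{10}, B = - \frac{7}{10}.
So b(n) = - \frac{23 \left(-3\right)^{n}}{10} - \frac{7 \cdot 7^{n}}{10}.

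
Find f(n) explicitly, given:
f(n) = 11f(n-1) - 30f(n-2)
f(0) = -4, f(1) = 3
Characteristic equation: x² - 11x + 30 = 0, which factors as (x - (5))(x - (6)) = 0.
Roots r₁ = 5, r₂ = 6 (distinct).
General solution: f(n) = A·(5)^n + B·(6)^n.
From f(0) = -4: A + B = -4.
From f(1) = 3: 5A + 6B = 3.
Solving: A = -27, B = 23.
So f(n) = - 27 \cdot 5^{n} + 23 \cdot 6^{n}.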